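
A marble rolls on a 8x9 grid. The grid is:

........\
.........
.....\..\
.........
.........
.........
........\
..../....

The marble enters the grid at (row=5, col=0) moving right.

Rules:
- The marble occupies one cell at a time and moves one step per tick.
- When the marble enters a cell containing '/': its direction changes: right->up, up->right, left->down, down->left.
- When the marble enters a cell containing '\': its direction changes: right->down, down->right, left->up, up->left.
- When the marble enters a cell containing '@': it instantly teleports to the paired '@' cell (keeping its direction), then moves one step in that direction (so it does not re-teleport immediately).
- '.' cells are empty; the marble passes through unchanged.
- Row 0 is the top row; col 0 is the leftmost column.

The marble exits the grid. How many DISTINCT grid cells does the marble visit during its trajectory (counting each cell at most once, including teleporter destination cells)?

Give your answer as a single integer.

Step 1: enter (5,0), '.' pass, move right to (5,1)
Step 2: enter (5,1), '.' pass, move right to (5,2)
Step 3: enter (5,2), '.' pass, move right to (5,3)
Step 4: enter (5,3), '.' pass, move right to (5,4)
Step 5: enter (5,4), '.' pass, move right to (5,5)
Step 6: enter (5,5), '.' pass, move right to (5,6)
Step 7: enter (5,6), '.' pass, move right to (5,7)
Step 8: enter (5,7), '.' pass, move right to (5,8)
Step 9: enter (5,8), '.' pass, move right to (5,9)
Step 10: at (5,9) — EXIT via right edge, pos 5
Distinct cells visited: 9 (path length 9)

Answer: 9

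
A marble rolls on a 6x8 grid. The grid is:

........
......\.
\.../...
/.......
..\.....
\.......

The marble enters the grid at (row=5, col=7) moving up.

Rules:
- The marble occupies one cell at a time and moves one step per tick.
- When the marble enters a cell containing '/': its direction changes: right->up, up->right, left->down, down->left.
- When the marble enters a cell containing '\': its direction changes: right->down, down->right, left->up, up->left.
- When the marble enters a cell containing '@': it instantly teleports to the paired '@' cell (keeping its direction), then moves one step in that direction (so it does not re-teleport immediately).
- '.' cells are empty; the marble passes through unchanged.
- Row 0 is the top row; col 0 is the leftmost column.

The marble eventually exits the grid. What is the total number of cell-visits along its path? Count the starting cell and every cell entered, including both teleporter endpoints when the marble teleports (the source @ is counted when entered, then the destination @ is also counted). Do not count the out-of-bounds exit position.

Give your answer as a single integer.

Step 1: enter (5,7), '.' pass, move up to (4,7)
Step 2: enter (4,7), '.' pass, move up to (3,7)
Step 3: enter (3,7), '.' pass, move up to (2,7)
Step 4: enter (2,7), '.' pass, move up to (1,7)
Step 5: enter (1,7), '.' pass, move up to (0,7)
Step 6: enter (0,7), '.' pass, move up to (-1,7)
Step 7: at (-1,7) — EXIT via top edge, pos 7
Path length (cell visits): 6

Answer: 6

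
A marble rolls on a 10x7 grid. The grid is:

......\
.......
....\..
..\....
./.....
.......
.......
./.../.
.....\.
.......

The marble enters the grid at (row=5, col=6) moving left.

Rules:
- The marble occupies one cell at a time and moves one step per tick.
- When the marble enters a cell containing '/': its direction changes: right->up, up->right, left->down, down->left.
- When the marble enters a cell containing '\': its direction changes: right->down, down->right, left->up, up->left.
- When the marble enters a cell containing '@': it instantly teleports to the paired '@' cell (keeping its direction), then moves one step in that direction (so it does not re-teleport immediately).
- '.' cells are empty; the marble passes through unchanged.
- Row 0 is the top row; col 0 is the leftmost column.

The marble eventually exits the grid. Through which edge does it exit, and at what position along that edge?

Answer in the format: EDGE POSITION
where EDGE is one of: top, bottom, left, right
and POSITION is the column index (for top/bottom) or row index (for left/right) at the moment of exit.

Answer: left 5

Derivation:
Step 1: enter (5,6), '.' pass, move left to (5,5)
Step 2: enter (5,5), '.' pass, move left to (5,4)
Step 3: enter (5,4), '.' pass, move left to (5,3)
Step 4: enter (5,3), '.' pass, move left to (5,2)
Step 5: enter (5,2), '.' pass, move left to (5,1)
Step 6: enter (5,1), '.' pass, move left to (5,0)
Step 7: enter (5,0), '.' pass, move left to (5,-1)
Step 8: at (5,-1) — EXIT via left edge, pos 5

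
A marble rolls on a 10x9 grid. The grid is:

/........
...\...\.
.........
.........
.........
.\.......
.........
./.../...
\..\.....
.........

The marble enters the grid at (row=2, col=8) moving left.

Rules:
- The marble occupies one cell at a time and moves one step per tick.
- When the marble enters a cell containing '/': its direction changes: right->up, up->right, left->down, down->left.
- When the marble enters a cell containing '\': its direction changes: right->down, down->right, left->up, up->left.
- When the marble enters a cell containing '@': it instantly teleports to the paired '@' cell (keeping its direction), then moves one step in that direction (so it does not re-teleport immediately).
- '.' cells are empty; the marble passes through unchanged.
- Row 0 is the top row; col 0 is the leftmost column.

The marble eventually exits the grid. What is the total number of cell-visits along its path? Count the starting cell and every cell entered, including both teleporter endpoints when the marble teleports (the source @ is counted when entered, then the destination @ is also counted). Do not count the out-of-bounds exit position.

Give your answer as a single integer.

Step 1: enter (2,8), '.' pass, move left to (2,7)
Step 2: enter (2,7), '.' pass, move left to (2,6)
Step 3: enter (2,6), '.' pass, move left to (2,5)
Step 4: enter (2,5), '.' pass, move left to (2,4)
Step 5: enter (2,4), '.' pass, move left to (2,3)
Step 6: enter (2,3), '.' pass, move left to (2,2)
Step 7: enter (2,2), '.' pass, move left to (2,1)
Step 8: enter (2,1), '.' pass, move left to (2,0)
Step 9: enter (2,0), '.' pass, move left to (2,-1)
Step 10: at (2,-1) — EXIT via left edge, pos 2
Path length (cell visits): 9

Answer: 9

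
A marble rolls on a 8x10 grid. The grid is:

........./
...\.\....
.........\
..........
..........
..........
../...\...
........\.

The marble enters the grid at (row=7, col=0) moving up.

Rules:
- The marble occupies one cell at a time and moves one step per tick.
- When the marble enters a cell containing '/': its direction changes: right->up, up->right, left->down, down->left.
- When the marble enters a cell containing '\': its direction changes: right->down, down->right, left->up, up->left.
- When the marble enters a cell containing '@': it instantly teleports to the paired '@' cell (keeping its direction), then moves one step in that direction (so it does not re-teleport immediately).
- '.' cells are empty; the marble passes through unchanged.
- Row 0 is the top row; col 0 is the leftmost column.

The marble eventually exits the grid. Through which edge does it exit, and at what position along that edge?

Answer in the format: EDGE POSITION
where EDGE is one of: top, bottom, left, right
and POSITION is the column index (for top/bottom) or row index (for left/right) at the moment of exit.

Answer: top 0

Derivation:
Step 1: enter (7,0), '.' pass, move up to (6,0)
Step 2: enter (6,0), '.' pass, move up to (5,0)
Step 3: enter (5,0), '.' pass, move up to (4,0)
Step 4: enter (4,0), '.' pass, move up to (3,0)
Step 5: enter (3,0), '.' pass, move up to (2,0)
Step 6: enter (2,0), '.' pass, move up to (1,0)
Step 7: enter (1,0), '.' pass, move up to (0,0)
Step 8: enter (0,0), '.' pass, move up to (-1,0)
Step 9: at (-1,0) — EXIT via top edge, pos 0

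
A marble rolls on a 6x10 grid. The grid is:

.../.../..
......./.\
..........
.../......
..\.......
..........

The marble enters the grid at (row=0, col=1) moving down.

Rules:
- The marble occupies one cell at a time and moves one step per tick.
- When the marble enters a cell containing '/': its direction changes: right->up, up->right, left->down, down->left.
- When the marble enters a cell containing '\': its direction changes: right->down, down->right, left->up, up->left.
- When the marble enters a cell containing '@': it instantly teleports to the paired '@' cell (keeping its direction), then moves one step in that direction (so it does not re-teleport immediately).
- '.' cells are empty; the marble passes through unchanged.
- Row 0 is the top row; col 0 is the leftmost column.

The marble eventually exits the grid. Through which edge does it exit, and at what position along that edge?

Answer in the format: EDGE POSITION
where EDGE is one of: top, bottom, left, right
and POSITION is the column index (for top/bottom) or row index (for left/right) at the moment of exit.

Step 1: enter (0,1), '.' pass, move down to (1,1)
Step 2: enter (1,1), '.' pass, move down to (2,1)
Step 3: enter (2,1), '.' pass, move down to (3,1)
Step 4: enter (3,1), '.' pass, move down to (4,1)
Step 5: enter (4,1), '.' pass, move down to (5,1)
Step 6: enter (5,1), '.' pass, move down to (6,1)
Step 7: at (6,1) — EXIT via bottom edge, pos 1

Answer: bottom 1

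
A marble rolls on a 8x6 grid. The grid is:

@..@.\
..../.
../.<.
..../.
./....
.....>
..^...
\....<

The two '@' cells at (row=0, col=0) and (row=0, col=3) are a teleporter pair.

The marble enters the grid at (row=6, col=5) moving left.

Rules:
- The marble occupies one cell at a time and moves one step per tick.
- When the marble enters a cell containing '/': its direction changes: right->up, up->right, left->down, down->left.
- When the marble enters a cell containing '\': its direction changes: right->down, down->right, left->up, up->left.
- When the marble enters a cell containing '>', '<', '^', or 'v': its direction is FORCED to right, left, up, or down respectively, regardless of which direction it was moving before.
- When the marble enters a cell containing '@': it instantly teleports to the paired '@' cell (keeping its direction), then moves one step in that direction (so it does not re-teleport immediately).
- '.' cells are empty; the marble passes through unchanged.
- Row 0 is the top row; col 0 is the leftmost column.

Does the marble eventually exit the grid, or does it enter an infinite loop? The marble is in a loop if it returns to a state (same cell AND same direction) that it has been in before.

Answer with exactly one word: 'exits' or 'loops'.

Answer: loops

Derivation:
Step 1: enter (6,5), '.' pass, move left to (6,4)
Step 2: enter (6,4), '.' pass, move left to (6,3)
Step 3: enter (6,3), '.' pass, move left to (6,2)
Step 4: enter (6,2), '^' forces left->up, move up to (5,2)
Step 5: enter (5,2), '.' pass, move up to (4,2)
Step 6: enter (4,2), '.' pass, move up to (3,2)
Step 7: enter (3,2), '.' pass, move up to (2,2)
Step 8: enter (2,2), '/' deflects up->right, move right to (2,3)
Step 9: enter (2,3), '.' pass, move right to (2,4)
Step 10: enter (2,4), '<' forces right->left, move left to (2,3)
Step 11: enter (2,3), '.' pass, move left to (2,2)
Step 12: enter (2,2), '/' deflects left->down, move down to (3,2)
Step 13: enter (3,2), '.' pass, move down to (4,2)
Step 14: enter (4,2), '.' pass, move down to (5,2)
Step 15: enter (5,2), '.' pass, move down to (6,2)
Step 16: enter (6,2), '^' forces down->up, move up to (5,2)
Step 17: at (5,2) dir=up — LOOP DETECTED (seen before)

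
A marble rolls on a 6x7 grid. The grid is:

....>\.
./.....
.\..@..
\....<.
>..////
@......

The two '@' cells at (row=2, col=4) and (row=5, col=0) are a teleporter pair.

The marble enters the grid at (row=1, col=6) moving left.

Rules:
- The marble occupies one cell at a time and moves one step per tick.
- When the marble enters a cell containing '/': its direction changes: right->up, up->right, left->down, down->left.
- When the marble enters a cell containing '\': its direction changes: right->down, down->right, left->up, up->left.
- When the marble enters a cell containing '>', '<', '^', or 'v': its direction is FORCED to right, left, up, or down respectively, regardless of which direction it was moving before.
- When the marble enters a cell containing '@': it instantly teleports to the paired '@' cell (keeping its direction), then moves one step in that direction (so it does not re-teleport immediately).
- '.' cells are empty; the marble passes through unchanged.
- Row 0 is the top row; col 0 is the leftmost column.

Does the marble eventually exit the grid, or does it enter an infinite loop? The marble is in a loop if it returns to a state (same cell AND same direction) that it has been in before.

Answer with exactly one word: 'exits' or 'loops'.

Step 1: enter (1,6), '.' pass, move left to (1,5)
Step 2: enter (1,5), '.' pass, move left to (1,4)
Step 3: enter (1,4), '.' pass, move left to (1,3)
Step 4: enter (1,3), '.' pass, move left to (1,2)
Step 5: enter (1,2), '.' pass, move left to (1,1)
Step 6: enter (1,1), '/' deflects left->down, move down to (2,1)
Step 7: enter (2,1), '\' deflects down->right, move right to (2,2)
Step 8: enter (2,2), '.' pass, move right to (2,3)
Step 9: enter (2,3), '.' pass, move right to (2,4)
Step 10: enter (2,4), '@' teleport (2,4)->(5,0), also enter (5,0), move right to (5,1)
Step 11: enter (5,1), '.' pass, move right to (5,2)
Step 12: enter (5,2), '.' pass, move right to (5,3)
Step 13: enter (5,3), '.' pass, move right to (5,4)
Step 14: enter (5,4), '.' pass, move right to (5,5)
Step 15: enter (5,5), '.' pass, move right to (5,6)
Step 16: enter (5,6), '.' pass, move right to (5,7)
Step 17: at (5,7) — EXIT via right edge, pos 5

Answer: exits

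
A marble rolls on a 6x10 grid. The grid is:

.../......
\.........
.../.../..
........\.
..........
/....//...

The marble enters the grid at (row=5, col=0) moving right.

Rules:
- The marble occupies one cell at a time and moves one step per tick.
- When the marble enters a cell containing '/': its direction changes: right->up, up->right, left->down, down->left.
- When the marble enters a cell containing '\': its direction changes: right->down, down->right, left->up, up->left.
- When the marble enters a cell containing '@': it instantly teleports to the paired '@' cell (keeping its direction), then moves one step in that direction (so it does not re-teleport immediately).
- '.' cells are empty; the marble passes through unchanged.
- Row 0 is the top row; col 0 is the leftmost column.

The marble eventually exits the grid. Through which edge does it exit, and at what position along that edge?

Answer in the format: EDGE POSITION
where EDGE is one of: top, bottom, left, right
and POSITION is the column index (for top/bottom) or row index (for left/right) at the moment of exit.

Step 1: enter (5,0), '/' deflects right->up, move up to (4,0)
Step 2: enter (4,0), '.' pass, move up to (3,0)
Step 3: enter (3,0), '.' pass, move up to (2,0)
Step 4: enter (2,0), '.' pass, move up to (1,0)
Step 5: enter (1,0), '\' deflects up->left, move left to (1,-1)
Step 6: at (1,-1) — EXIT via left edge, pos 1

Answer: left 1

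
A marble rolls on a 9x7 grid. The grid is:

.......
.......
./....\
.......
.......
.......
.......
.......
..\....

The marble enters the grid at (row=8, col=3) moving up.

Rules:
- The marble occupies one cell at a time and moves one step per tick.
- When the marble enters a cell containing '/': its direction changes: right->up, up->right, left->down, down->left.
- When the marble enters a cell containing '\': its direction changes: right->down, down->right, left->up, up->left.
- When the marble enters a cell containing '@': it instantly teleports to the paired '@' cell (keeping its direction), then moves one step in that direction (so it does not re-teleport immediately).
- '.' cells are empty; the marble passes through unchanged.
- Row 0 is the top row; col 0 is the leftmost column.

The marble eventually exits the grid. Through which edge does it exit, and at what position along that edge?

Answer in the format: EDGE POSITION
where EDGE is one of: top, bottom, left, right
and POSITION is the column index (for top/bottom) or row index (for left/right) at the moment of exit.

Step 1: enter (8,3), '.' pass, move up to (7,3)
Step 2: enter (7,3), '.' pass, move up to (6,3)
Step 3: enter (6,3), '.' pass, move up to (5,3)
Step 4: enter (5,3), '.' pass, move up to (4,3)
Step 5: enter (4,3), '.' pass, move up to (3,3)
Step 6: enter (3,3), '.' pass, move up to (2,3)
Step 7: enter (2,3), '.' pass, move up to (1,3)
Step 8: enter (1,3), '.' pass, move up to (0,3)
Step 9: enter (0,3), '.' pass, move up to (-1,3)
Step 10: at (-1,3) — EXIT via top edge, pos 3

Answer: top 3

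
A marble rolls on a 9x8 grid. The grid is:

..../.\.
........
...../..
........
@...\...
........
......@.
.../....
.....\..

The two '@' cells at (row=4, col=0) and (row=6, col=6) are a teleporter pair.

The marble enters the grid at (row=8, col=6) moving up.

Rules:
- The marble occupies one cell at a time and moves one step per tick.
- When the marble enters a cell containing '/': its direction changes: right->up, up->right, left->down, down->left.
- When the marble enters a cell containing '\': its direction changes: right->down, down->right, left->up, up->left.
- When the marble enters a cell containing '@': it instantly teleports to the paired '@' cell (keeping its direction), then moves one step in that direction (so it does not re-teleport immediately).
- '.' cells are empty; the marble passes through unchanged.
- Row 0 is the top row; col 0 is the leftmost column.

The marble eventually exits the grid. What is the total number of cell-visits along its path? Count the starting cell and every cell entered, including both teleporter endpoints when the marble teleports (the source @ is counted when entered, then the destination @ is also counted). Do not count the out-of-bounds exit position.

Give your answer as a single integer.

Answer: 8

Derivation:
Step 1: enter (8,6), '.' pass, move up to (7,6)
Step 2: enter (7,6), '.' pass, move up to (6,6)
Step 3: enter (6,6), '@' teleport (6,6)->(4,0), also enter (4,0), move up to (3,0)
Step 4: enter (3,0), '.' pass, move up to (2,0)
Step 5: enter (2,0), '.' pass, move up to (1,0)
Step 6: enter (1,0), '.' pass, move up to (0,0)
Step 7: enter (0,0), '.' pass, move up to (-1,0)
Step 8: at (-1,0) — EXIT via top edge, pos 0
Path length (cell visits): 8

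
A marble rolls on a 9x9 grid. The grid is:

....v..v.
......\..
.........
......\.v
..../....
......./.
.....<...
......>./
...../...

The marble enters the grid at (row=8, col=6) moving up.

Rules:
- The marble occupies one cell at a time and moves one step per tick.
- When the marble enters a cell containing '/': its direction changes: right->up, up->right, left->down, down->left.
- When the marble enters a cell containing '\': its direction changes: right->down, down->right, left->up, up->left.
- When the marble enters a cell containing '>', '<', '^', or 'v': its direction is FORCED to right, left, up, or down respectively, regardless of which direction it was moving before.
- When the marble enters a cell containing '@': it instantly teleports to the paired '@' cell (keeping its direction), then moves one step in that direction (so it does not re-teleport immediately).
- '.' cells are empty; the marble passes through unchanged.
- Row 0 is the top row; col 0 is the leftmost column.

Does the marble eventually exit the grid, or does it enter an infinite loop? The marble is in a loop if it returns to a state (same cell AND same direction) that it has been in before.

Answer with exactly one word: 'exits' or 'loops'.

Answer: loops

Derivation:
Step 1: enter (8,6), '.' pass, move up to (7,6)
Step 2: enter (7,6), '>' forces up->right, move right to (7,7)
Step 3: enter (7,7), '.' pass, move right to (7,8)
Step 4: enter (7,8), '/' deflects right->up, move up to (6,8)
Step 5: enter (6,8), '.' pass, move up to (5,8)
Step 6: enter (5,8), '.' pass, move up to (4,8)
Step 7: enter (4,8), '.' pass, move up to (3,8)
Step 8: enter (3,8), 'v' forces up->down, move down to (4,8)
Step 9: enter (4,8), '.' pass, move down to (5,8)
Step 10: enter (5,8), '.' pass, move down to (6,8)
Step 11: enter (6,8), '.' pass, move down to (7,8)
Step 12: enter (7,8), '/' deflects down->left, move left to (7,7)
Step 13: enter (7,7), '.' pass, move left to (7,6)
Step 14: enter (7,6), '>' forces left->right, move right to (7,7)
Step 15: at (7,7) dir=right — LOOP DETECTED (seen before)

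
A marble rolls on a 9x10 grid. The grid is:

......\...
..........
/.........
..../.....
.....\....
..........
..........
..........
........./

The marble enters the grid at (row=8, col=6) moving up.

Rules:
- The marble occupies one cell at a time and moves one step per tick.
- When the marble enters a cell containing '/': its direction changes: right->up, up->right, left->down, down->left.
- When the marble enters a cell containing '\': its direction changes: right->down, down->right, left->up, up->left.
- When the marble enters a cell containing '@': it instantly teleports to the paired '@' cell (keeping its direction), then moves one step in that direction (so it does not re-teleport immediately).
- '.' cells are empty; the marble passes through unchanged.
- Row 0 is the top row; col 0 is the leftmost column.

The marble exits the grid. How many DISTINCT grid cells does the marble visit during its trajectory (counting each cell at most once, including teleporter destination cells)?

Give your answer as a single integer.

Answer: 15

Derivation:
Step 1: enter (8,6), '.' pass, move up to (7,6)
Step 2: enter (7,6), '.' pass, move up to (6,6)
Step 3: enter (6,6), '.' pass, move up to (5,6)
Step 4: enter (5,6), '.' pass, move up to (4,6)
Step 5: enter (4,6), '.' pass, move up to (3,6)
Step 6: enter (3,6), '.' pass, move up to (2,6)
Step 7: enter (2,6), '.' pass, move up to (1,6)
Step 8: enter (1,6), '.' pass, move up to (0,6)
Step 9: enter (0,6), '\' deflects up->left, move left to (0,5)
Step 10: enter (0,5), '.' pass, move left to (0,4)
Step 11: enter (0,4), '.' pass, move left to (0,3)
Step 12: enter (0,3), '.' pass, move left to (0,2)
Step 13: enter (0,2), '.' pass, move left to (0,1)
Step 14: enter (0,1), '.' pass, move left to (0,0)
Step 15: enter (0,0), '.' pass, move left to (0,-1)
Step 16: at (0,-1) — EXIT via left edge, pos 0
Distinct cells visited: 15 (path length 15)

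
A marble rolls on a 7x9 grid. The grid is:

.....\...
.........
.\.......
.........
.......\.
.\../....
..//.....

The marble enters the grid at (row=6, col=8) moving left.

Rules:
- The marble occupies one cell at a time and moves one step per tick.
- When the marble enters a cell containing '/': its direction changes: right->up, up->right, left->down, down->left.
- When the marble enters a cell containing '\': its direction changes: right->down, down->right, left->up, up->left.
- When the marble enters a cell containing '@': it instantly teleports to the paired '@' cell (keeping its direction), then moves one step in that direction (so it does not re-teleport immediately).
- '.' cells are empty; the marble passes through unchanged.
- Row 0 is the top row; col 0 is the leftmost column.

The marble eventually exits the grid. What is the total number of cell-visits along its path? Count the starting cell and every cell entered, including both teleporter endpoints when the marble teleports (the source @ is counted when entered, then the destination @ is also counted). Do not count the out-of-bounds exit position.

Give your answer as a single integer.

Step 1: enter (6,8), '.' pass, move left to (6,7)
Step 2: enter (6,7), '.' pass, move left to (6,6)
Step 3: enter (6,6), '.' pass, move left to (6,5)
Step 4: enter (6,5), '.' pass, move left to (6,4)
Step 5: enter (6,4), '.' pass, move left to (6,3)
Step 6: enter (6,3), '/' deflects left->down, move down to (7,3)
Step 7: at (7,3) — EXIT via bottom edge, pos 3
Path length (cell visits): 6

Answer: 6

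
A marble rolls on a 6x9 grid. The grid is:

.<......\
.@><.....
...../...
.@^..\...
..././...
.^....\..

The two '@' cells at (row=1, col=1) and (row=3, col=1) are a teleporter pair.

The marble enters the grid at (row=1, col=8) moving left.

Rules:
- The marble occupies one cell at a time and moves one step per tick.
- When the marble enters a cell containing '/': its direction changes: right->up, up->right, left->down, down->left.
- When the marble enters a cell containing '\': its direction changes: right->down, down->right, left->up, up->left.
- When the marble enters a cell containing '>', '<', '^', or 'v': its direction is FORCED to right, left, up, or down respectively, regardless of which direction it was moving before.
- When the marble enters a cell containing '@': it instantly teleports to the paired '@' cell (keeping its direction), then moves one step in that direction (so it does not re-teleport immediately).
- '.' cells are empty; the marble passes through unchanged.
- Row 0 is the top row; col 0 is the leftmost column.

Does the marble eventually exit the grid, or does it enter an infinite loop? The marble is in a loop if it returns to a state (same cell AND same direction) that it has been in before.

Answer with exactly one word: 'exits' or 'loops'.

Step 1: enter (1,8), '.' pass, move left to (1,7)
Step 2: enter (1,7), '.' pass, move left to (1,6)
Step 3: enter (1,6), '.' pass, move left to (1,5)
Step 4: enter (1,5), '.' pass, move left to (1,4)
Step 5: enter (1,4), '.' pass, move left to (1,3)
Step 6: enter (1,3), '<' forces left->left, move left to (1,2)
Step 7: enter (1,2), '>' forces left->right, move right to (1,3)
Step 8: enter (1,3), '<' forces right->left, move left to (1,2)
Step 9: at (1,2) dir=left — LOOP DETECTED (seen before)

Answer: loops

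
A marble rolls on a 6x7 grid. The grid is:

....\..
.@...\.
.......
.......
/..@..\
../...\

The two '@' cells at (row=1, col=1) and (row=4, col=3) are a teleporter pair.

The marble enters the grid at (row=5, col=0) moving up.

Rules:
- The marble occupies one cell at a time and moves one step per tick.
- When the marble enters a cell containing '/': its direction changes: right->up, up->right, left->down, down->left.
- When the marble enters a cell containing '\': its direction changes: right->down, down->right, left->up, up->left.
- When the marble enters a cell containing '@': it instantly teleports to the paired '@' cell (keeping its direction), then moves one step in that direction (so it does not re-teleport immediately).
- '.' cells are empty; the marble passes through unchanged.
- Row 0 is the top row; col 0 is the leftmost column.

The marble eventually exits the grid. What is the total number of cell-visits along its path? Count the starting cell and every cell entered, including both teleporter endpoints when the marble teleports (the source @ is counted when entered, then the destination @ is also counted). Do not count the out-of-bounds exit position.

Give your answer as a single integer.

Answer: 14

Derivation:
Step 1: enter (5,0), '.' pass, move up to (4,0)
Step 2: enter (4,0), '/' deflects up->right, move right to (4,1)
Step 3: enter (4,1), '.' pass, move right to (4,2)
Step 4: enter (4,2), '.' pass, move right to (4,3)
Step 5: enter (4,3), '@' teleport (4,3)->(1,1), also enter (1,1), move right to (1,2)
Step 6: enter (1,2), '.' pass, move right to (1,3)
Step 7: enter (1,3), '.' pass, move right to (1,4)
Step 8: enter (1,4), '.' pass, move right to (1,5)
Step 9: enter (1,5), '\' deflects right->down, move down to (2,5)
Step 10: enter (2,5), '.' pass, move down to (3,5)
Step 11: enter (3,5), '.' pass, move down to (4,5)
Step 12: enter (4,5), '.' pass, move down to (5,5)
Step 13: enter (5,5), '.' pass, move down to (6,5)
Step 14: at (6,5) — EXIT via bottom edge, pos 5
Path length (cell visits): 14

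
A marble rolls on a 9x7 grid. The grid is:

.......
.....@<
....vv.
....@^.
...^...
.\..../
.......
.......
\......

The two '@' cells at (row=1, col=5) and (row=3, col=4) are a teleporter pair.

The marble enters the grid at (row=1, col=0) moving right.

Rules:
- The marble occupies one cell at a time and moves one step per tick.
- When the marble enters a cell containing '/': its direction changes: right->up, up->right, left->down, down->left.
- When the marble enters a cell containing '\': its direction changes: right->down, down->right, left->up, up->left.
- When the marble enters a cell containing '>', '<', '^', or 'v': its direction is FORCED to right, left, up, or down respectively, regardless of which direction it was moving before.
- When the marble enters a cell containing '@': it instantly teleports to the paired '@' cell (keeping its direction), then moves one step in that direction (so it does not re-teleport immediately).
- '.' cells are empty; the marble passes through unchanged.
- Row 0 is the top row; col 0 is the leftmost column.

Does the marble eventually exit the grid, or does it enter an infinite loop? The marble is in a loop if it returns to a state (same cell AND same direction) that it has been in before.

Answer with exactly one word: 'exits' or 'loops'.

Step 1: enter (1,0), '.' pass, move right to (1,1)
Step 2: enter (1,1), '.' pass, move right to (1,2)
Step 3: enter (1,2), '.' pass, move right to (1,3)
Step 4: enter (1,3), '.' pass, move right to (1,4)
Step 5: enter (1,4), '.' pass, move right to (1,5)
Step 6: enter (1,5), '@' teleport (1,5)->(3,4), also enter (3,4), move right to (3,5)
Step 7: enter (3,5), '^' forces right->up, move up to (2,5)
Step 8: enter (2,5), 'v' forces up->down, move down to (3,5)
Step 9: enter (3,5), '^' forces down->up, move up to (2,5)
Step 10: at (2,5) dir=up — LOOP DETECTED (seen before)

Answer: loops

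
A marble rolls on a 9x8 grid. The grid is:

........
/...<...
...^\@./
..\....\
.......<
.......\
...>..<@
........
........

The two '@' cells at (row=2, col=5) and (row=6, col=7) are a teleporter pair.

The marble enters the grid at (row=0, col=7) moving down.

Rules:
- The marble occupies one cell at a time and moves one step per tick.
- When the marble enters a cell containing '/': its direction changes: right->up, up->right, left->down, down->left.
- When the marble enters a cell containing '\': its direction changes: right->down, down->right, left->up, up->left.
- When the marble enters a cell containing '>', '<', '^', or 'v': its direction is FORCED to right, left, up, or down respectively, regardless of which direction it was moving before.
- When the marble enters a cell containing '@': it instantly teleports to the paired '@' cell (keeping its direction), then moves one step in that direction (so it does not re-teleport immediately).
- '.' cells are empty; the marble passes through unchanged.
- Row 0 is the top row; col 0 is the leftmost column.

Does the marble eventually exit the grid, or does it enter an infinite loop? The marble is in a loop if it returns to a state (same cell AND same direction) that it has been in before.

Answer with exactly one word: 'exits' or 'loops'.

Answer: loops

Derivation:
Step 1: enter (0,7), '.' pass, move down to (1,7)
Step 2: enter (1,7), '.' pass, move down to (2,7)
Step 3: enter (2,7), '/' deflects down->left, move left to (2,6)
Step 4: enter (2,6), '.' pass, move left to (2,5)
Step 5: enter (2,5), '@' teleport (2,5)->(6,7), also enter (6,7), move left to (6,6)
Step 6: enter (6,6), '<' forces left->left, move left to (6,5)
Step 7: enter (6,5), '.' pass, move left to (6,4)
Step 8: enter (6,4), '.' pass, move left to (6,3)
Step 9: enter (6,3), '>' forces left->right, move right to (6,4)
Step 10: enter (6,4), '.' pass, move right to (6,5)
Step 11: enter (6,5), '.' pass, move right to (6,6)
Step 12: enter (6,6), '<' forces right->left, move left to (6,5)
Step 13: at (6,5) dir=left — LOOP DETECTED (seen before)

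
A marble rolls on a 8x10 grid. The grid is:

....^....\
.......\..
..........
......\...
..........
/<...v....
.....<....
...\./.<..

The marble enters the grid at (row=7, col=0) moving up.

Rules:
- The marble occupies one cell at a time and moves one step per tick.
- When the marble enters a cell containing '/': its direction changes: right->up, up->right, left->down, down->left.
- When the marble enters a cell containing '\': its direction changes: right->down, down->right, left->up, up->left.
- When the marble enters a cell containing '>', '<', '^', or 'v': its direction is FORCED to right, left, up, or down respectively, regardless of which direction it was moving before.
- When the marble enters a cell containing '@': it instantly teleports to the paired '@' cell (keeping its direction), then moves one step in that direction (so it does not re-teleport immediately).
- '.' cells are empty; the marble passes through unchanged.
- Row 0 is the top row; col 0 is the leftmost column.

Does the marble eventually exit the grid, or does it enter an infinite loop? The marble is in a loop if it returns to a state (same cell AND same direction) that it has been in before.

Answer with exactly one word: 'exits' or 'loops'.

Answer: exits

Derivation:
Step 1: enter (7,0), '.' pass, move up to (6,0)
Step 2: enter (6,0), '.' pass, move up to (5,0)
Step 3: enter (5,0), '/' deflects up->right, move right to (5,1)
Step 4: enter (5,1), '<' forces right->left, move left to (5,0)
Step 5: enter (5,0), '/' deflects left->down, move down to (6,0)
Step 6: enter (6,0), '.' pass, move down to (7,0)
Step 7: enter (7,0), '.' pass, move down to (8,0)
Step 8: at (8,0) — EXIT via bottom edge, pos 0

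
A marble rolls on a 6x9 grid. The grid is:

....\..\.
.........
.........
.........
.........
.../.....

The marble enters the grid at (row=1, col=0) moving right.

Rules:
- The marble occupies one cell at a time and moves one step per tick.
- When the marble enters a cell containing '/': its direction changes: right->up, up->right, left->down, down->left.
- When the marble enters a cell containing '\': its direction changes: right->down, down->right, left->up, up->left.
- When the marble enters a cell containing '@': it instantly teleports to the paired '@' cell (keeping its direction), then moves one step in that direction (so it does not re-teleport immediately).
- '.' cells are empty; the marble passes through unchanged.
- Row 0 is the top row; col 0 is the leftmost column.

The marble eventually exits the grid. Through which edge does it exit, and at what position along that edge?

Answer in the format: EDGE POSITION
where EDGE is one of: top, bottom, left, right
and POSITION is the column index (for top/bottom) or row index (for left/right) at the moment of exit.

Step 1: enter (1,0), '.' pass, move right to (1,1)
Step 2: enter (1,1), '.' pass, move right to (1,2)
Step 3: enter (1,2), '.' pass, move right to (1,3)
Step 4: enter (1,3), '.' pass, move right to (1,4)
Step 5: enter (1,4), '.' pass, move right to (1,5)
Step 6: enter (1,5), '.' pass, move right to (1,6)
Step 7: enter (1,6), '.' pass, move right to (1,7)
Step 8: enter (1,7), '.' pass, move right to (1,8)
Step 9: enter (1,8), '.' pass, move right to (1,9)
Step 10: at (1,9) — EXIT via right edge, pos 1

Answer: right 1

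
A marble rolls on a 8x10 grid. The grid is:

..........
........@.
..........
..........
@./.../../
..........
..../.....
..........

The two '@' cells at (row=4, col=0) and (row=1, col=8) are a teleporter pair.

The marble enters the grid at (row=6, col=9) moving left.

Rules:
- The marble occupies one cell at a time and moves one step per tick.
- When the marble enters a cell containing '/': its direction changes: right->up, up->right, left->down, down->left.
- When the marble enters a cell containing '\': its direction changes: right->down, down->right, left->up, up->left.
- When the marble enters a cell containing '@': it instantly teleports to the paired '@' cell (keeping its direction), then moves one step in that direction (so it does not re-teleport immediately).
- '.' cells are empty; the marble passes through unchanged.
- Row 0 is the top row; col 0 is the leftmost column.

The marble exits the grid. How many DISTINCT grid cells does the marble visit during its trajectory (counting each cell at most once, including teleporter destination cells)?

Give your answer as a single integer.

Answer: 7

Derivation:
Step 1: enter (6,9), '.' pass, move left to (6,8)
Step 2: enter (6,8), '.' pass, move left to (6,7)
Step 3: enter (6,7), '.' pass, move left to (6,6)
Step 4: enter (6,6), '.' pass, move left to (6,5)
Step 5: enter (6,5), '.' pass, move left to (6,4)
Step 6: enter (6,4), '/' deflects left->down, move down to (7,4)
Step 7: enter (7,4), '.' pass, move down to (8,4)
Step 8: at (8,4) — EXIT via bottom edge, pos 4
Distinct cells visited: 7 (path length 7)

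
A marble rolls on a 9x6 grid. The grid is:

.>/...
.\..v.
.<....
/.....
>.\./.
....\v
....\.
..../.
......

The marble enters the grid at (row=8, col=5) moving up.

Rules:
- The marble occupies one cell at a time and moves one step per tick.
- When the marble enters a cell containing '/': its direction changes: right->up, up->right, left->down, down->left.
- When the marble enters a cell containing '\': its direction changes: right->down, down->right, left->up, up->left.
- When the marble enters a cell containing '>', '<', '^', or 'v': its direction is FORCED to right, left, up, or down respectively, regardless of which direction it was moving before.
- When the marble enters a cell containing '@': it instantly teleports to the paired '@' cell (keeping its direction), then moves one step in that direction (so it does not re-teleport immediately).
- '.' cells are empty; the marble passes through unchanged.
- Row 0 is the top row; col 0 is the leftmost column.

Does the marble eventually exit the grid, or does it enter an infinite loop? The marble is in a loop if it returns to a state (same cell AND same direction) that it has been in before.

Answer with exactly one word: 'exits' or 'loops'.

Step 1: enter (8,5), '.' pass, move up to (7,5)
Step 2: enter (7,5), '.' pass, move up to (6,5)
Step 3: enter (6,5), '.' pass, move up to (5,5)
Step 4: enter (5,5), 'v' forces up->down, move down to (6,5)
Step 5: enter (6,5), '.' pass, move down to (7,5)
Step 6: enter (7,5), '.' pass, move down to (8,5)
Step 7: enter (8,5), '.' pass, move down to (9,5)
Step 8: at (9,5) — EXIT via bottom edge, pos 5

Answer: exits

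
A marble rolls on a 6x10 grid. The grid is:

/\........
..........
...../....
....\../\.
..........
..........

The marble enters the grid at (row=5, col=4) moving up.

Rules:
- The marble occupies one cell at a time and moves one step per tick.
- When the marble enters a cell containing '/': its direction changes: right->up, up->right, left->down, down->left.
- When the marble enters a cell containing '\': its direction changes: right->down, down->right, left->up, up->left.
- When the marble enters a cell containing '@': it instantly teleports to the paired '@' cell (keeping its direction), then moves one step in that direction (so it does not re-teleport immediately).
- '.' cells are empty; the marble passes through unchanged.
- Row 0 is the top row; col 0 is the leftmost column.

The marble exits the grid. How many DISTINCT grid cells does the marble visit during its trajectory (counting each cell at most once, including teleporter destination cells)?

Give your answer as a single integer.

Answer: 7

Derivation:
Step 1: enter (5,4), '.' pass, move up to (4,4)
Step 2: enter (4,4), '.' pass, move up to (3,4)
Step 3: enter (3,4), '\' deflects up->left, move left to (3,3)
Step 4: enter (3,3), '.' pass, move left to (3,2)
Step 5: enter (3,2), '.' pass, move left to (3,1)
Step 6: enter (3,1), '.' pass, move left to (3,0)
Step 7: enter (3,0), '.' pass, move left to (3,-1)
Step 8: at (3,-1) — EXIT via left edge, pos 3
Distinct cells visited: 7 (path length 7)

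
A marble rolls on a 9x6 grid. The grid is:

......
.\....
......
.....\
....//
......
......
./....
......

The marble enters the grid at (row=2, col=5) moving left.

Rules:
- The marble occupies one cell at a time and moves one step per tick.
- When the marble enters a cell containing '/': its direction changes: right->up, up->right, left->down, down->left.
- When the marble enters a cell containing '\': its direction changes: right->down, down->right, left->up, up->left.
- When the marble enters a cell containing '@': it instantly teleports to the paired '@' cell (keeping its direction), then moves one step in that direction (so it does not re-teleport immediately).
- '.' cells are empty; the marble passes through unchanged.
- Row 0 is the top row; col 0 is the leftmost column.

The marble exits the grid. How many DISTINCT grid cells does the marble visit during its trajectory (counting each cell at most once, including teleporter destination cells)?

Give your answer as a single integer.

Answer: 6

Derivation:
Step 1: enter (2,5), '.' pass, move left to (2,4)
Step 2: enter (2,4), '.' pass, move left to (2,3)
Step 3: enter (2,3), '.' pass, move left to (2,2)
Step 4: enter (2,2), '.' pass, move left to (2,1)
Step 5: enter (2,1), '.' pass, move left to (2,0)
Step 6: enter (2,0), '.' pass, move left to (2,-1)
Step 7: at (2,-1) — EXIT via left edge, pos 2
Distinct cells visited: 6 (path length 6)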